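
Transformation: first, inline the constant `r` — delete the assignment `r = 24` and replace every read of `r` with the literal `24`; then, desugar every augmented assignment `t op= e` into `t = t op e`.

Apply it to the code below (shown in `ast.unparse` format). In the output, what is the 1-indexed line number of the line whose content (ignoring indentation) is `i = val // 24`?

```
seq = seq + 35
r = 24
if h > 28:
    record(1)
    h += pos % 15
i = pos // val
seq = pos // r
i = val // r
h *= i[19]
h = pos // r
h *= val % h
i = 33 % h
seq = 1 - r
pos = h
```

Transformed code:
seq = seq + 35
if h > 28:
    record(1)
    h = h + pos % 15
i = pos // val
seq = pos // 24
i = val // 24
h = h * i[19]
h = pos // 24
h = h * (val % h)
i = 33 % h
seq = 1 - 24
pos = h

7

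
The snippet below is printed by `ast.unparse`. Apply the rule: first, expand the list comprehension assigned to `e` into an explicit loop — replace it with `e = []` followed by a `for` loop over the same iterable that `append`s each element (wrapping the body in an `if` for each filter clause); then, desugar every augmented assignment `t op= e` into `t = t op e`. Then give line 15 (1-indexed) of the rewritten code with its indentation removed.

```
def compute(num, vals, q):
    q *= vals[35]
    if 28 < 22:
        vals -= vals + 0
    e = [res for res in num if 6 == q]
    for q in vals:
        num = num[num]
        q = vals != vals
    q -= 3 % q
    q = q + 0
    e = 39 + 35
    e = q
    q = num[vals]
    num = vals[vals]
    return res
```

e = q

Transformed code:
def compute(num, vals, q):
    q = q * vals[35]
    if 28 < 22:
        vals = vals - (vals + 0)
    e = []
    for res in num:
        if 6 == q:
            e.append(res)
    for q in vals:
        num = num[num]
        q = vals != vals
    q = q - 3 % q
    q = q + 0
    e = 39 + 35
    e = q
    q = num[vals]
    num = vals[vals]
    return res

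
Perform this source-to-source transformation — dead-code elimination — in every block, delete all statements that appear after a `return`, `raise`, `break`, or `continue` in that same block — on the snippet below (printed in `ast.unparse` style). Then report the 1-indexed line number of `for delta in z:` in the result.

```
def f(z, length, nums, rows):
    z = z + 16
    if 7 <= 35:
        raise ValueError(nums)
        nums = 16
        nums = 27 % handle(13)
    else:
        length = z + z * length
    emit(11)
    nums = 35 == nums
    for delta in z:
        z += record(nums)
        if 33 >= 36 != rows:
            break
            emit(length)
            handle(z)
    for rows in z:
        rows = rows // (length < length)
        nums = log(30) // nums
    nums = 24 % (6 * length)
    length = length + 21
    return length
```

Transformed code:
def f(z, length, nums, rows):
    z = z + 16
    if 7 <= 35:
        raise ValueError(nums)
    else:
        length = z + z * length
    emit(11)
    nums = 35 == nums
    for delta in z:
        z += record(nums)
        if 33 >= 36 != rows:
            break
    for rows in z:
        rows = rows // (length < length)
        nums = log(30) // nums
    nums = 24 % (6 * length)
    length = length + 21
    return length

9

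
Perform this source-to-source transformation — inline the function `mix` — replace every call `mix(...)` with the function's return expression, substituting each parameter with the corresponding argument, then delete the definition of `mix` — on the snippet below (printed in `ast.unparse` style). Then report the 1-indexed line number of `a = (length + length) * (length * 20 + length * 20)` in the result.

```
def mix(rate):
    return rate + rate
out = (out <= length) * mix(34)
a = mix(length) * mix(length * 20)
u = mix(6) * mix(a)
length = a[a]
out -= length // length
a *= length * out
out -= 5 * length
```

2

Transformed code:
out = (out <= length) * (34 + 34)
a = (length + length) * (length * 20 + length * 20)
u = (6 + 6) * (a + a)
length = a[a]
out -= length // length
a *= length * out
out -= 5 * length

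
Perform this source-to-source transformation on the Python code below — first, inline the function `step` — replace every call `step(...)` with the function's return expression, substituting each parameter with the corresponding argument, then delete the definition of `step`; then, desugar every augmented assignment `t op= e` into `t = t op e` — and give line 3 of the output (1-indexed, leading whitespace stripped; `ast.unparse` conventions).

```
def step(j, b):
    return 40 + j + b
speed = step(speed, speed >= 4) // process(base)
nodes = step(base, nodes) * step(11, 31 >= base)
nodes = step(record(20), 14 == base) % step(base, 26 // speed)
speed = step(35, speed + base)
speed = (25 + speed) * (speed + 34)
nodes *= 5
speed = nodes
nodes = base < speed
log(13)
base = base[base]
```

Transformed code:
speed = (40 + speed + (speed >= 4)) // process(base)
nodes = (40 + base + nodes) * (40 + 11 + (31 >= base))
nodes = (40 + record(20) + (14 == base)) % (40 + base + 26 // speed)
speed = 40 + 35 + (speed + base)
speed = (25 + speed) * (speed + 34)
nodes = nodes * 5
speed = nodes
nodes = base < speed
log(13)
base = base[base]

nodes = (40 + record(20) + (14 == base)) % (40 + base + 26 // speed)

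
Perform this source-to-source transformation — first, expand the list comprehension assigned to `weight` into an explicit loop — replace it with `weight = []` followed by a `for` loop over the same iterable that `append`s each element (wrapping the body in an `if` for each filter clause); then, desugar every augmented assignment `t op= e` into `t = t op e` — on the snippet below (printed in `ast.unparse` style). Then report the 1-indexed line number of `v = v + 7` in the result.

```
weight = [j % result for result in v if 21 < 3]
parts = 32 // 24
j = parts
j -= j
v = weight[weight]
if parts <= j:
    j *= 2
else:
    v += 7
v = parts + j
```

Transformed code:
weight = []
for result in v:
    if 21 < 3:
        weight.append(j % result)
parts = 32 // 24
j = parts
j = j - j
v = weight[weight]
if parts <= j:
    j = j * 2
else:
    v = v + 7
v = parts + j

12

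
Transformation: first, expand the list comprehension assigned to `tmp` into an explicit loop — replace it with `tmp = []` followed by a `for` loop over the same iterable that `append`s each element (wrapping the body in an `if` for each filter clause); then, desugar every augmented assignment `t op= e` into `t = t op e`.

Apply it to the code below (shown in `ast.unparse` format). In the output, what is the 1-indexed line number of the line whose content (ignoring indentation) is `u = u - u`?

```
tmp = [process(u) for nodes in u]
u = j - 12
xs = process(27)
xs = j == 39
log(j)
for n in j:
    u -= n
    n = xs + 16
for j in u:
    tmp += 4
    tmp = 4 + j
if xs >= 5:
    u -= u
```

Transformed code:
tmp = []
for nodes in u:
    tmp.append(process(u))
u = j - 12
xs = process(27)
xs = j == 39
log(j)
for n in j:
    u = u - n
    n = xs + 16
for j in u:
    tmp = tmp + 4
    tmp = 4 + j
if xs >= 5:
    u = u - u

15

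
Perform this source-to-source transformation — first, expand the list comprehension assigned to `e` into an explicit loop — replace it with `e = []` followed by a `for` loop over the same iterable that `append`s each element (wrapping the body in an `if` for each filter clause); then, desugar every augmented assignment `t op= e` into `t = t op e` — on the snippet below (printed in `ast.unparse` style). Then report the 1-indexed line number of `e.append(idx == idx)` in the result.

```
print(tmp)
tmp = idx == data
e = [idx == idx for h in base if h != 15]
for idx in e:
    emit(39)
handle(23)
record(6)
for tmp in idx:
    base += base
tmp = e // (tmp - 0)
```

Transformed code:
print(tmp)
tmp = idx == data
e = []
for h in base:
    if h != 15:
        e.append(idx == idx)
for idx in e:
    emit(39)
handle(23)
record(6)
for tmp in idx:
    base = base + base
tmp = e // (tmp - 0)

6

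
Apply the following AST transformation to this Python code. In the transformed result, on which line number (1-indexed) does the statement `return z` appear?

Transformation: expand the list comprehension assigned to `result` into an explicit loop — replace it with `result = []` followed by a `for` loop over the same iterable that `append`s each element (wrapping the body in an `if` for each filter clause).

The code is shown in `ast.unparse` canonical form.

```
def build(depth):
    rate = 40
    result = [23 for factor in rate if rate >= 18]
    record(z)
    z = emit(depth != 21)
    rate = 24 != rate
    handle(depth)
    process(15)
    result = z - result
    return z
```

13

Transformed code:
def build(depth):
    rate = 40
    result = []
    for factor in rate:
        if rate >= 18:
            result.append(23)
    record(z)
    z = emit(depth != 21)
    rate = 24 != rate
    handle(depth)
    process(15)
    result = z - result
    return z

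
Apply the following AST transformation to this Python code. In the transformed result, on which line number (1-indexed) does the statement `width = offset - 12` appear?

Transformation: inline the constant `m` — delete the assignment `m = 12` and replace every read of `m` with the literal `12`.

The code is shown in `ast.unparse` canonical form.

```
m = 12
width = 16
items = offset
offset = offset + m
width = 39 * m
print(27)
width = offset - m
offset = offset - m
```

Transformed code:
width = 16
items = offset
offset = offset + 12
width = 39 * 12
print(27)
width = offset - 12
offset = offset - 12

6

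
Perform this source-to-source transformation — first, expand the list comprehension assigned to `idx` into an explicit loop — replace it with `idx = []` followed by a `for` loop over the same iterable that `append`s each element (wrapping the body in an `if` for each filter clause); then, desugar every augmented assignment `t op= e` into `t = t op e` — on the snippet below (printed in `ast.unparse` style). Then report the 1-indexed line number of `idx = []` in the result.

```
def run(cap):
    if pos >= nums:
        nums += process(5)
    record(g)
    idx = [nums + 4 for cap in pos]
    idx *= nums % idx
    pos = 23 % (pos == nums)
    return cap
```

Transformed code:
def run(cap):
    if pos >= nums:
        nums = nums + process(5)
    record(g)
    idx = []
    for cap in pos:
        idx.append(nums + 4)
    idx = idx * (nums % idx)
    pos = 23 % (pos == nums)
    return cap

5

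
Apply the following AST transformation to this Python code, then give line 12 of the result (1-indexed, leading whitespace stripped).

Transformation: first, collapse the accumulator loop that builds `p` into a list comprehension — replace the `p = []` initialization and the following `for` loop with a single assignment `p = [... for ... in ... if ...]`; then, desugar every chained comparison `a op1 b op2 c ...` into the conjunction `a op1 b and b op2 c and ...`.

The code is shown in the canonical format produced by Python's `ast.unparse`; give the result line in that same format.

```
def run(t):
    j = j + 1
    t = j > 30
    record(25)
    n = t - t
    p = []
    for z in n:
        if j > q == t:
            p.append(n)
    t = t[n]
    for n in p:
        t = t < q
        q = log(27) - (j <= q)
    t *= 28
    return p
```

return p

Transformed code:
def run(t):
    j = j + 1
    t = j > 30
    record(25)
    n = t - t
    p = [n for z in n if j > q and q == t]
    t = t[n]
    for n in p:
        t = t < q
        q = log(27) - (j <= q)
    t *= 28
    return p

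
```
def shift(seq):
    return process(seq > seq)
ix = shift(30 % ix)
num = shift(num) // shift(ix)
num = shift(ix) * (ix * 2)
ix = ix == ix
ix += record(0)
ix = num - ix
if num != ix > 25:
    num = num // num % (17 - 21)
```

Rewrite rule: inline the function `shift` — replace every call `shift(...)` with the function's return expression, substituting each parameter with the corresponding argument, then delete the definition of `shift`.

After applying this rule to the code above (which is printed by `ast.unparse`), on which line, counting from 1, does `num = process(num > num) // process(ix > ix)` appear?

2

Transformed code:
ix = process(30 % ix > 30 % ix)
num = process(num > num) // process(ix > ix)
num = process(ix > ix) * (ix * 2)
ix = ix == ix
ix += record(0)
ix = num - ix
if num != ix > 25:
    num = num // num % (17 - 21)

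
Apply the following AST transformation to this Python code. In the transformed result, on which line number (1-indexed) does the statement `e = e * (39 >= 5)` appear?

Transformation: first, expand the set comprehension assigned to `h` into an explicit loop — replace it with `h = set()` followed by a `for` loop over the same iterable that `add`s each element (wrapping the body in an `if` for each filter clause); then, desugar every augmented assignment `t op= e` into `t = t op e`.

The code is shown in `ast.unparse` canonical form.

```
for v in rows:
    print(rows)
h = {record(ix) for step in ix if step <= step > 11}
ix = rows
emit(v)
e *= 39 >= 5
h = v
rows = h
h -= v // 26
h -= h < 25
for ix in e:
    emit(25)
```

9

Transformed code:
for v in rows:
    print(rows)
h = set()
for step in ix:
    if step <= step > 11:
        h.add(record(ix))
ix = rows
emit(v)
e = e * (39 >= 5)
h = v
rows = h
h = h - v // 26
h = h - (h < 25)
for ix in e:
    emit(25)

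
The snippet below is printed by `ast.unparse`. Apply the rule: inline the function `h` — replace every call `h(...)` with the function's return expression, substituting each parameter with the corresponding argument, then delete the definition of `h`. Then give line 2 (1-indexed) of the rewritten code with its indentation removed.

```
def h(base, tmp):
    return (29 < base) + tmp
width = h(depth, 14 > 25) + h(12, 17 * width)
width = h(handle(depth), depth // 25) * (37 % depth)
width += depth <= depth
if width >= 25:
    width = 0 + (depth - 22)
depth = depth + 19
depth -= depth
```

Transformed code:
width = (29 < depth) + (14 > 25) + ((29 < 12) + 17 * width)
width = ((29 < handle(depth)) + depth // 25) * (37 % depth)
width += depth <= depth
if width >= 25:
    width = 0 + (depth - 22)
depth = depth + 19
depth -= depth

width = ((29 < handle(depth)) + depth // 25) * (37 % depth)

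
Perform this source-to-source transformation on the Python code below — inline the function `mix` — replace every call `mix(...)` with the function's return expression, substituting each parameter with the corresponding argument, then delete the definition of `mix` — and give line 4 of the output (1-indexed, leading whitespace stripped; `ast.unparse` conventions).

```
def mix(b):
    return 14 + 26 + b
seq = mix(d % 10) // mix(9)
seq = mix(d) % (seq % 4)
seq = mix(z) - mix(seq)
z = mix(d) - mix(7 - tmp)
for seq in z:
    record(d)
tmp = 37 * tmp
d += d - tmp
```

Transformed code:
seq = (14 + 26 + d % 10) // (14 + 26 + 9)
seq = (14 + 26 + d) % (seq % 4)
seq = 14 + 26 + z - (14 + 26 + seq)
z = 14 + 26 + d - (14 + 26 + (7 - tmp))
for seq in z:
    record(d)
tmp = 37 * tmp
d += d - tmp

z = 14 + 26 + d - (14 + 26 + (7 - tmp))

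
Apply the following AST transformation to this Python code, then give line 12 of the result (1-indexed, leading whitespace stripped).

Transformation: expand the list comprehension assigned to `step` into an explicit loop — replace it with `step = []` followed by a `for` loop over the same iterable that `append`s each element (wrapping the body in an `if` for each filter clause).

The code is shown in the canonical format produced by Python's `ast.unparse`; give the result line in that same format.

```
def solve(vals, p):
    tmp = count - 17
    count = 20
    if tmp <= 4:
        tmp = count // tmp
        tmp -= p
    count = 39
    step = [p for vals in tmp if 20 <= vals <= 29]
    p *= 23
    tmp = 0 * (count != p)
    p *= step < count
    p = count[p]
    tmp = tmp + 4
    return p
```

Transformed code:
def solve(vals, p):
    tmp = count - 17
    count = 20
    if tmp <= 4:
        tmp = count // tmp
        tmp -= p
    count = 39
    step = []
    for vals in tmp:
        if 20 <= vals <= 29:
            step.append(p)
    p *= 23
    tmp = 0 * (count != p)
    p *= step < count
    p = count[p]
    tmp = tmp + 4
    return p

p *= 23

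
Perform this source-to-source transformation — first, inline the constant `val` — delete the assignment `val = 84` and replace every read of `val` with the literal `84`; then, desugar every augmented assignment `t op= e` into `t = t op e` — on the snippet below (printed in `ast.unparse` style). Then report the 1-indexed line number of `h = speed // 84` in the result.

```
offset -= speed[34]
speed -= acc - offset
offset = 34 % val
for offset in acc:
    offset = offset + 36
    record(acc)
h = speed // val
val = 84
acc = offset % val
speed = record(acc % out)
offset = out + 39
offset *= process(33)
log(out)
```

7

Transformed code:
offset = offset - speed[34]
speed = speed - (acc - offset)
offset = 34 % 84
for offset in acc:
    offset = offset + 36
    record(acc)
h = speed // 84
acc = offset % 84
speed = record(acc % out)
offset = out + 39
offset = offset * process(33)
log(out)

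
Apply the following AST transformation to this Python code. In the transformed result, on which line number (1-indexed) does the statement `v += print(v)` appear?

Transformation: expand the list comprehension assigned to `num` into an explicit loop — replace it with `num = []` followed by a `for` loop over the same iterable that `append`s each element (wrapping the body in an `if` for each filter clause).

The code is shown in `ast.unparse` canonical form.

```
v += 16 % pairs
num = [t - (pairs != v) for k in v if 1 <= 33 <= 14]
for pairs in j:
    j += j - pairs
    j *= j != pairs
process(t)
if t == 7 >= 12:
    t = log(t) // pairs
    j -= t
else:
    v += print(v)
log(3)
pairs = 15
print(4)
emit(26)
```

Transformed code:
v += 16 % pairs
num = []
for k in v:
    if 1 <= 33 <= 14:
        num.append(t - (pairs != v))
for pairs in j:
    j += j - pairs
    j *= j != pairs
process(t)
if t == 7 >= 12:
    t = log(t) // pairs
    j -= t
else:
    v += print(v)
log(3)
pairs = 15
print(4)
emit(26)

14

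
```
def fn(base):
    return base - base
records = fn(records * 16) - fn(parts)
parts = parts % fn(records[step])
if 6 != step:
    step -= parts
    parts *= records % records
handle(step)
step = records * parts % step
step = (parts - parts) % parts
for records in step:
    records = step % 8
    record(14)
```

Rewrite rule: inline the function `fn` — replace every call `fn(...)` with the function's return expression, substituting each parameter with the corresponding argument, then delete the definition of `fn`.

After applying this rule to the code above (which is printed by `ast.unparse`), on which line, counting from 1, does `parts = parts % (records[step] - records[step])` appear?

Transformed code:
records = records * 16 - records * 16 - (parts - parts)
parts = parts % (records[step] - records[step])
if 6 != step:
    step -= parts
    parts *= records % records
handle(step)
step = records * parts % step
step = (parts - parts) % parts
for records in step:
    records = step % 8
    record(14)

2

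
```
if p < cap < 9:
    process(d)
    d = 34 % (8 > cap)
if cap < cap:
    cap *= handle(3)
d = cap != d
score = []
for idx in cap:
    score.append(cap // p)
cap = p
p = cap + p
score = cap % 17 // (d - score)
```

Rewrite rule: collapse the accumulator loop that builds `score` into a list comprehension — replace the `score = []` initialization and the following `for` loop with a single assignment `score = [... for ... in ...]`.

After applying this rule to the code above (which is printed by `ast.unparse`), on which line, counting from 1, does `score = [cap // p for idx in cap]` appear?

Transformed code:
if p < cap < 9:
    process(d)
    d = 34 % (8 > cap)
if cap < cap:
    cap *= handle(3)
d = cap != d
score = [cap // p for idx in cap]
cap = p
p = cap + p
score = cap % 17 // (d - score)

7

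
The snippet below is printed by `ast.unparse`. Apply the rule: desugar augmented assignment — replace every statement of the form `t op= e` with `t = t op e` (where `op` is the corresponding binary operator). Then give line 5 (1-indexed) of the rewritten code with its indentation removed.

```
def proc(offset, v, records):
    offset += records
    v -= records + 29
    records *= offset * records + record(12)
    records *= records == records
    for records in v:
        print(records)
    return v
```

records = records * (records == records)

Transformed code:
def proc(offset, v, records):
    offset = offset + records
    v = v - (records + 29)
    records = records * (offset * records + record(12))
    records = records * (records == records)
    for records in v:
        print(records)
    return v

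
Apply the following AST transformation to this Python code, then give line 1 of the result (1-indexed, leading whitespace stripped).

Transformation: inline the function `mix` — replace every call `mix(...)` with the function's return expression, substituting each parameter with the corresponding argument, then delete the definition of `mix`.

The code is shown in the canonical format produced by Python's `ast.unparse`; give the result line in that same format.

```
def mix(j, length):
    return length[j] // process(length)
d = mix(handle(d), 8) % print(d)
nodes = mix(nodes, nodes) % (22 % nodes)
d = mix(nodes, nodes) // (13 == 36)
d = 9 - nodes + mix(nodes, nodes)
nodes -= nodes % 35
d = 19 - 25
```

Transformed code:
d = 8[handle(d)] // process(8) % print(d)
nodes = nodes[nodes] // process(nodes) % (22 % nodes)
d = nodes[nodes] // process(nodes) // (13 == 36)
d = 9 - nodes + nodes[nodes] // process(nodes)
nodes -= nodes % 35
d = 19 - 25

d = 8[handle(d)] // process(8) % print(d)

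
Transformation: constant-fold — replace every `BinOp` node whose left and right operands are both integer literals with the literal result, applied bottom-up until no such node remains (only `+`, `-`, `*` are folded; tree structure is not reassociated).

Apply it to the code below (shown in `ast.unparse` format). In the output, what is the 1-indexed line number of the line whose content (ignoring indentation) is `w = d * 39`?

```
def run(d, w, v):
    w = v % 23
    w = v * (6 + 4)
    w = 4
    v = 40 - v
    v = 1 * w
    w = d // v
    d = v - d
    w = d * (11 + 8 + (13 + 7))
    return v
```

Transformed code:
def run(d, w, v):
    w = v % 23
    w = v * 10
    w = 4
    v = 40 - v
    v = 1 * w
    w = d // v
    d = v - d
    w = d * 39
    return v

9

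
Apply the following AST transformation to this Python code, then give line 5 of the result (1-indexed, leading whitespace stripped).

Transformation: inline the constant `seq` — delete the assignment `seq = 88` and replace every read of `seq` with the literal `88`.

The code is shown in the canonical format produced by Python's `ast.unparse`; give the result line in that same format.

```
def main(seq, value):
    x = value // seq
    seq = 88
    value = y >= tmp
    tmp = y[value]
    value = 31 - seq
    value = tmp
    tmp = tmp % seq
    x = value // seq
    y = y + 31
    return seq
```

value = 31 - 88

Transformed code:
def main(seq, value):
    x = value // 88
    value = y >= tmp
    tmp = y[value]
    value = 31 - 88
    value = tmp
    tmp = tmp % 88
    x = value // 88
    y = y + 31
    return 88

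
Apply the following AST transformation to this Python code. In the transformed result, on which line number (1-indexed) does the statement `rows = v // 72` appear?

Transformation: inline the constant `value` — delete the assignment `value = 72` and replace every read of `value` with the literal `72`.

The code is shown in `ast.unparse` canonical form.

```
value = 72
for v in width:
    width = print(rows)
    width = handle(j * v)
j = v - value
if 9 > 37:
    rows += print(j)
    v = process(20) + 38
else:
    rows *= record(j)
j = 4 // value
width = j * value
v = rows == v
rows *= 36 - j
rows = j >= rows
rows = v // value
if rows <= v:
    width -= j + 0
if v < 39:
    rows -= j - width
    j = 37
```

Transformed code:
for v in width:
    width = print(rows)
    width = handle(j * v)
j = v - 72
if 9 > 37:
    rows += print(j)
    v = process(20) + 38
else:
    rows *= record(j)
j = 4 // 72
width = j * 72
v = rows == v
rows *= 36 - j
rows = j >= rows
rows = v // 72
if rows <= v:
    width -= j + 0
if v < 39:
    rows -= j - width
    j = 37

15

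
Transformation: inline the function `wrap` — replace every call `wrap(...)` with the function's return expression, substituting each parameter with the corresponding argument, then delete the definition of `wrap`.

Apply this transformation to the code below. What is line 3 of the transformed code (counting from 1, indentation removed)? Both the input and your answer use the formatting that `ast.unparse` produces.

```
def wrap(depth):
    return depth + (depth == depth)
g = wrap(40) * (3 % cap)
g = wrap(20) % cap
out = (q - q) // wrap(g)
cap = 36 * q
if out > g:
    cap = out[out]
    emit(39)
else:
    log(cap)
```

out = (q - q) // (g + (g == g))

Transformed code:
g = (40 + (40 == 40)) * (3 % cap)
g = (20 + (20 == 20)) % cap
out = (q - q) // (g + (g == g))
cap = 36 * q
if out > g:
    cap = out[out]
    emit(39)
else:
    log(cap)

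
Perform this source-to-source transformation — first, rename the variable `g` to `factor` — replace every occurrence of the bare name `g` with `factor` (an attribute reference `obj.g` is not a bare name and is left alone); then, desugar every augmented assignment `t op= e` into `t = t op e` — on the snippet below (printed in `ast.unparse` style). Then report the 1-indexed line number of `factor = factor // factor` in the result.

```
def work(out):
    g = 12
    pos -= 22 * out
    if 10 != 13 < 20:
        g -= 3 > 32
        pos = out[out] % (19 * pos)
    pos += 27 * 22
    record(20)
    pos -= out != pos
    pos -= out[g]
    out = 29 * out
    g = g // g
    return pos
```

Transformed code:
def work(out):
    factor = 12
    pos = pos - 22 * out
    if 10 != 13 < 20:
        factor = factor - (3 > 32)
        pos = out[out] % (19 * pos)
    pos = pos + 27 * 22
    record(20)
    pos = pos - (out != pos)
    pos = pos - out[factor]
    out = 29 * out
    factor = factor // factor
    return pos

12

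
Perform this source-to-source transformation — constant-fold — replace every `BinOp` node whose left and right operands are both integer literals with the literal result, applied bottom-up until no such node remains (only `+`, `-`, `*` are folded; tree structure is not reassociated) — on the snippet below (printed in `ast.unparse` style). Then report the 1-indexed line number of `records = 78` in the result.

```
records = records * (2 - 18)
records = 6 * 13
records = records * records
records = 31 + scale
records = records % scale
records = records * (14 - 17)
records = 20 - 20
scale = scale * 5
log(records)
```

2

Transformed code:
records = records * -16
records = 78
records = records * records
records = 31 + scale
records = records % scale
records = records * -3
records = 0
scale = scale * 5
log(records)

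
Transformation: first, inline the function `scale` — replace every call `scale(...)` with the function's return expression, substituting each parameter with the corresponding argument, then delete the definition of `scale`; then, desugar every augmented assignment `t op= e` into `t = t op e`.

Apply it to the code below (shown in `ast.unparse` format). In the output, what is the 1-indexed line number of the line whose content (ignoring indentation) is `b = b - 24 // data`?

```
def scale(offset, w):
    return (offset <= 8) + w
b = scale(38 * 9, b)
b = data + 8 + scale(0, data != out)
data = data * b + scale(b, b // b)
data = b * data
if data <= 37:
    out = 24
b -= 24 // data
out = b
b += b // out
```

Transformed code:
b = (38 * 9 <= 8) + b
b = data + 8 + ((0 <= 8) + (data != out))
data = data * b + ((b <= 8) + b // b)
data = b * data
if data <= 37:
    out = 24
b = b - 24 // data
out = b
b = b + b // out

7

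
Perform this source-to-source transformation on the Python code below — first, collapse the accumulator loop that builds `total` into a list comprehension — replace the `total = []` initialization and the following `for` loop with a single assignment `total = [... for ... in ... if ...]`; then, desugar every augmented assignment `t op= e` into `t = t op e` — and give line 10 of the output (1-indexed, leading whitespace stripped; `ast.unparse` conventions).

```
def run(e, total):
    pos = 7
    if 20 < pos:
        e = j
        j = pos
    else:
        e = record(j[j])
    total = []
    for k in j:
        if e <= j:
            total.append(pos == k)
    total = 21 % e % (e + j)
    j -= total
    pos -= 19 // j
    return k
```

j = j - total

Transformed code:
def run(e, total):
    pos = 7
    if 20 < pos:
        e = j
        j = pos
    else:
        e = record(j[j])
    total = [pos == k for k in j if e <= j]
    total = 21 % e % (e + j)
    j = j - total
    pos = pos - 19 // j
    return k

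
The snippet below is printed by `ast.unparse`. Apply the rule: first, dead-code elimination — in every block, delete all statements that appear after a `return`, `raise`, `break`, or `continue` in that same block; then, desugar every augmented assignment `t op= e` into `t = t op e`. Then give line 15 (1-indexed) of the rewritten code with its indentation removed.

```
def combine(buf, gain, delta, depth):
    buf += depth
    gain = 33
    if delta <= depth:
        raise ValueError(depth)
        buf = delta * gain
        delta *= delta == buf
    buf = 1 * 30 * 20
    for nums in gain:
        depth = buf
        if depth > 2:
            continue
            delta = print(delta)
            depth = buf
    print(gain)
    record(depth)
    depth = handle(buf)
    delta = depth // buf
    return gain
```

Transformed code:
def combine(buf, gain, delta, depth):
    buf = buf + depth
    gain = 33
    if delta <= depth:
        raise ValueError(depth)
    buf = 1 * 30 * 20
    for nums in gain:
        depth = buf
        if depth > 2:
            continue
    print(gain)
    record(depth)
    depth = handle(buf)
    delta = depth // buf
    return gain

return gain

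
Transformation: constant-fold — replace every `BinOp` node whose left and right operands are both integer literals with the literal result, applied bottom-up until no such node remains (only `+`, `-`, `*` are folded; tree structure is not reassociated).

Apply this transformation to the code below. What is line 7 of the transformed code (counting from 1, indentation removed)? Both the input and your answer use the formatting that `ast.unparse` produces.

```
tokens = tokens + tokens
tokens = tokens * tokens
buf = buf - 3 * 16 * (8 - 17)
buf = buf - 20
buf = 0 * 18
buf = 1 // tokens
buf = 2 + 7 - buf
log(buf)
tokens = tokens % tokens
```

buf = 9 - buf

Transformed code:
tokens = tokens + tokens
tokens = tokens * tokens
buf = buf - -432
buf = buf - 20
buf = 0
buf = 1 // tokens
buf = 9 - buf
log(buf)
tokens = tokens % tokens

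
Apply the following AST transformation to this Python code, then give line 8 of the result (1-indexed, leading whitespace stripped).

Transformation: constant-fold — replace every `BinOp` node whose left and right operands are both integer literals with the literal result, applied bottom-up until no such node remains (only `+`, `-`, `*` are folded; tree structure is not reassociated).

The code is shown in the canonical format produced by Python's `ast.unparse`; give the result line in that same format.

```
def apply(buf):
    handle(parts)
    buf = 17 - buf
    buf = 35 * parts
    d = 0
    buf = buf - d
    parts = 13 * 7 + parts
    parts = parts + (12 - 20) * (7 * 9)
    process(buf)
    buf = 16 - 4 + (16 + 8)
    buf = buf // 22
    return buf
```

Transformed code:
def apply(buf):
    handle(parts)
    buf = 17 - buf
    buf = 35 * parts
    d = 0
    buf = buf - d
    parts = 91 + parts
    parts = parts + -504
    process(buf)
    buf = 36
    buf = buf // 22
    return buf

parts = parts + -504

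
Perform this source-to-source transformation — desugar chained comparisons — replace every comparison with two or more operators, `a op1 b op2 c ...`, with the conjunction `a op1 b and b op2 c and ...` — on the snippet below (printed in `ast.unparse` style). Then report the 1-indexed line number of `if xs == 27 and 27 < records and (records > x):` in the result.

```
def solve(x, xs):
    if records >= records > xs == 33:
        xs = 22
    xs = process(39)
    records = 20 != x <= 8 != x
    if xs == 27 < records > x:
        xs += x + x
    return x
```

6

Transformed code:
def solve(x, xs):
    if records >= records and records > xs and (xs == 33):
        xs = 22
    xs = process(39)
    records = 20 != x and x <= 8 and (8 != x)
    if xs == 27 and 27 < records and (records > x):
        xs += x + x
    return x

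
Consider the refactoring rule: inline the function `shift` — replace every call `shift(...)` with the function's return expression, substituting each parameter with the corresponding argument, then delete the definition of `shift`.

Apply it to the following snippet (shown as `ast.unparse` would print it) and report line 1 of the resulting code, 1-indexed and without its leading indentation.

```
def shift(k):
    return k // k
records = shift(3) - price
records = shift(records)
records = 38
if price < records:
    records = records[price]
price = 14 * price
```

records = 3 // 3 - price

Transformed code:
records = 3 // 3 - price
records = records // records
records = 38
if price < records:
    records = records[price]
price = 14 * price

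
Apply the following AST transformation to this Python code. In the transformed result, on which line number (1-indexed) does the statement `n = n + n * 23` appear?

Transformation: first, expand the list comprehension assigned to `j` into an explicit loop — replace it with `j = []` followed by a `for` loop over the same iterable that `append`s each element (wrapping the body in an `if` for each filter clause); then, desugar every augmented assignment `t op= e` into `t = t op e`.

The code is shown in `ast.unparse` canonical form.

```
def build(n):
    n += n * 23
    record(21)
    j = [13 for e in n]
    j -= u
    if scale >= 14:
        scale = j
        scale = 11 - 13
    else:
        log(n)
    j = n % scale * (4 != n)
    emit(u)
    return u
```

2

Transformed code:
def build(n):
    n = n + n * 23
    record(21)
    j = []
    for e in n:
        j.append(13)
    j = j - u
    if scale >= 14:
        scale = j
        scale = 11 - 13
    else:
        log(n)
    j = n % scale * (4 != n)
    emit(u)
    return u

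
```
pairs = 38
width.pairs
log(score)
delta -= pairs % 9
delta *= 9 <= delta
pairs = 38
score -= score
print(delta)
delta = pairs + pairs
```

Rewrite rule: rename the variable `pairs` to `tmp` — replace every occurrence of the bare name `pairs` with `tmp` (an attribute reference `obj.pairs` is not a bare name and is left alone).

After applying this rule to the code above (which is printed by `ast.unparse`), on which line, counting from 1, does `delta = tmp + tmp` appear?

Transformed code:
tmp = 38
width.pairs
log(score)
delta -= tmp % 9
delta *= 9 <= delta
tmp = 38
score -= score
print(delta)
delta = tmp + tmp

9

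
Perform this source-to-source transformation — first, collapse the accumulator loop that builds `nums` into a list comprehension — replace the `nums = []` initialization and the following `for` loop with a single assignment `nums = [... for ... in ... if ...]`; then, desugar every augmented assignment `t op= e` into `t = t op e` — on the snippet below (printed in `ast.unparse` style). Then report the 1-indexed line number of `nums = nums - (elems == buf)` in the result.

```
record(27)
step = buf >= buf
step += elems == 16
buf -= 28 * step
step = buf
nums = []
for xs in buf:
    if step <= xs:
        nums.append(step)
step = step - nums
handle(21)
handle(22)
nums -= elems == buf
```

Transformed code:
record(27)
step = buf >= buf
step = step + (elems == 16)
buf = buf - 28 * step
step = buf
nums = [step for xs in buf if step <= xs]
step = step - nums
handle(21)
handle(22)
nums = nums - (elems == buf)

10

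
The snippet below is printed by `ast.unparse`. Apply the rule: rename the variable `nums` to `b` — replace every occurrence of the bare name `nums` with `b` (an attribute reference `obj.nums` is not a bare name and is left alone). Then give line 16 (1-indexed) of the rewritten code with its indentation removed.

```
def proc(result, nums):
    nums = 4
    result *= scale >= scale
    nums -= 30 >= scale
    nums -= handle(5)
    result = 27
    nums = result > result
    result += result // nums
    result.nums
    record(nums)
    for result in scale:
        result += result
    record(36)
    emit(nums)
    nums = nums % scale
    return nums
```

return b

Transformed code:
def proc(result, b):
    b = 4
    result *= scale >= scale
    b -= 30 >= scale
    b -= handle(5)
    result = 27
    b = result > result
    result += result // b
    result.nums
    record(b)
    for result in scale:
        result += result
    record(36)
    emit(b)
    b = b % scale
    return b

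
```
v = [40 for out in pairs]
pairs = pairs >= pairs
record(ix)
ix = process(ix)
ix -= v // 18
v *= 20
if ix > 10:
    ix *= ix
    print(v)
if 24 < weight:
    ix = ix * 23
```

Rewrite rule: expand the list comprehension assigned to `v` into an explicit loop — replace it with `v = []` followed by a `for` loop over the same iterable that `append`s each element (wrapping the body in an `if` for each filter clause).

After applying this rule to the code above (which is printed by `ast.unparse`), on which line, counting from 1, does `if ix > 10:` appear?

Transformed code:
v = []
for out in pairs:
    v.append(40)
pairs = pairs >= pairs
record(ix)
ix = process(ix)
ix -= v // 18
v *= 20
if ix > 10:
    ix *= ix
    print(v)
if 24 < weight:
    ix = ix * 23

9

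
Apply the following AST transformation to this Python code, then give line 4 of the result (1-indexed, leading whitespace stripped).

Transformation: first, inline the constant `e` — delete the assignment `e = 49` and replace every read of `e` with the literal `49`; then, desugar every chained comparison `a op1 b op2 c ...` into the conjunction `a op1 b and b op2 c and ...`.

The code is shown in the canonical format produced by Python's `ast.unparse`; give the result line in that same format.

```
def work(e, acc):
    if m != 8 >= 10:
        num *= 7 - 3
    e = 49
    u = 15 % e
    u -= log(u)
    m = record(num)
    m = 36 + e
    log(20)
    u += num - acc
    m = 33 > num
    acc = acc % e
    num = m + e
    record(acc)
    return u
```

u = 15 % 49

Transformed code:
def work(e, acc):
    if m != 8 and 8 >= 10:
        num *= 7 - 3
    u = 15 % 49
    u -= log(u)
    m = record(num)
    m = 36 + 49
    log(20)
    u += num - acc
    m = 33 > num
    acc = acc % 49
    num = m + 49
    record(acc)
    return u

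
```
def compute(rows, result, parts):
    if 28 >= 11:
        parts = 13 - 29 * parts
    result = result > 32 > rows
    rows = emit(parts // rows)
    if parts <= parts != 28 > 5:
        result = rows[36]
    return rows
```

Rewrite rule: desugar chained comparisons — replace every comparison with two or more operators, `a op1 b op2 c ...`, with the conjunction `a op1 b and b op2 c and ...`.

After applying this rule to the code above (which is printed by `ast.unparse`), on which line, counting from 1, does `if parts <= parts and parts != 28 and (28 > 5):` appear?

Transformed code:
def compute(rows, result, parts):
    if 28 >= 11:
        parts = 13 - 29 * parts
    result = result > 32 and 32 > rows
    rows = emit(parts // rows)
    if parts <= parts and parts != 28 and (28 > 5):
        result = rows[36]
    return rows

6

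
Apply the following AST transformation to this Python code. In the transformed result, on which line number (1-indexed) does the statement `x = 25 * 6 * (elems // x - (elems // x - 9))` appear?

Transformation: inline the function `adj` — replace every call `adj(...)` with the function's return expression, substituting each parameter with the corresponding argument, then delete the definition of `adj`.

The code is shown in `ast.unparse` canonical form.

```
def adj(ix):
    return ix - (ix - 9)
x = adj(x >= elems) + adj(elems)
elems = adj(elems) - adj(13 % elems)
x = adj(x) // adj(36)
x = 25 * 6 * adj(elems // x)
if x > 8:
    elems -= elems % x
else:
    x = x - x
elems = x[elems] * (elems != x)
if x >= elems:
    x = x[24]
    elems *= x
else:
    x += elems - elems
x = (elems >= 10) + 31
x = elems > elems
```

4

Transformed code:
x = (x >= elems) - ((x >= elems) - 9) + (elems - (elems - 9))
elems = elems - (elems - 9) - (13 % elems - (13 % elems - 9))
x = (x - (x - 9)) // (36 - (36 - 9))
x = 25 * 6 * (elems // x - (elems // x - 9))
if x > 8:
    elems -= elems % x
else:
    x = x - x
elems = x[elems] * (elems != x)
if x >= elems:
    x = x[24]
    elems *= x
else:
    x += elems - elems
x = (elems >= 10) + 31
x = elems > elems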